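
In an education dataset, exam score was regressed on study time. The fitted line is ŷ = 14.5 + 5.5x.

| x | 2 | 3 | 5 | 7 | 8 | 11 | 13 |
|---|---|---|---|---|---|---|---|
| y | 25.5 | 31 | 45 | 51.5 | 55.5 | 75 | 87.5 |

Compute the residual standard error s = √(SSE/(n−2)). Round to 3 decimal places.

s = 2.121

x=2: ŷ = 14.5 + 5.5·2 = 25.5; r = 25.5 − 25.5 = 0
x=3: ŷ = 14.5 + 5.5·3 = 31; r = 31 − 31 = 0
x=5: ŷ = 14.5 + 5.5·5 = 42; r = 45 − 42 = 3
x=7: ŷ = 14.5 + 5.5·7 = 53; r = 51.5 − 53 = -1.5
x=8: ŷ = 14.5 + 5.5·8 = 58.5; r = 55.5 − 58.5 = -3
x=11: ŷ = 14.5 + 5.5·11 = 75; r = 75 − 75 = 0
x=13: ŷ = 14.5 + 5.5·13 = 86; r = 87.5 − 86 = 1.5
SSE = 0 + 0 + 9 + 2.25 + 9 + 0 + 2.25 = 22.5
s = √(22.5/5) = √4.5 ≈ 2.121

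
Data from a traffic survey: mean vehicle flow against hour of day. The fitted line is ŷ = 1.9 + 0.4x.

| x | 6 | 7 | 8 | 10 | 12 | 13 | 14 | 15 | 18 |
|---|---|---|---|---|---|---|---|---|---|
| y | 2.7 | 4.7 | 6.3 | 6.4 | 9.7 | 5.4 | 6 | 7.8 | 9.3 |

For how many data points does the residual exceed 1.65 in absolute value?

2

x=6: ŷ = 1.9 + 0.4·6 = 4.3; e = 2.7 − 4.3 = -1.6
x=7: ŷ = 1.9 + 0.4·7 = 4.7; e = 4.7 − 4.7 = 0
x=8: ŷ = 1.9 + 0.4·8 = 5.1; e = 6.3 − 5.1 = 1.2
x=10: ŷ = 1.9 + 0.4·10 = 5.9; e = 6.4 − 5.9 = 0.5
x=12: ŷ = 1.9 + 0.4·12 = 6.7; e = 9.7 − 6.7 = 3
x=13: ŷ = 1.9 + 0.4·13 = 7.1; e = 5.4 − 7.1 = -1.7
x=14: ŷ = 1.9 + 0.4·14 = 7.5; e = 6 − 7.5 = -1.5
x=15: ŷ = 1.9 + 0.4·15 = 7.9; e = 7.8 − 7.9 = -0.1
x=18: ŷ = 1.9 + 0.4·18 = 9.1; e = 9.3 − 9.1 = 0.2
|e| > 1.65: x=12 (|e|=3), x=13 (|e|=1.7) → 2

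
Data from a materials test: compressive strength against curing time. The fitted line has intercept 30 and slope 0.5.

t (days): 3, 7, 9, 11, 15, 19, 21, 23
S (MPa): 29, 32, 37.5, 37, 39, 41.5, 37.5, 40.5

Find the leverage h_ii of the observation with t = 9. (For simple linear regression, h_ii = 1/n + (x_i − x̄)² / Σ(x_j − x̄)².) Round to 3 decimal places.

t̄ = (3 + 7 + 9 + 11 + 15 + 19 + 21 + 23)/8 = 13.5
Σ(t − t̄)² = 110.25 + 42.25 + 20.25 + 6.25 + 2.25 + 30.25 + 56.25 + 90.25 = 358
h = 1/8 + (-4.5)²/358 = 0.125 + 0.0565642 = 0.182

h = 0.182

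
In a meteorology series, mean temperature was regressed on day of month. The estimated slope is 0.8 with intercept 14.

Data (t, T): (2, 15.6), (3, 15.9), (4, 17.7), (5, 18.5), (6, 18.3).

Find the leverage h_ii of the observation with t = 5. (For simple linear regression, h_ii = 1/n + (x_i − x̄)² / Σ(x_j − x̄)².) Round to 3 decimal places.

h = 0.300

t̄ = (2 + 3 + 4 + 5 + 6)/5 = 4
Σ(t − t̄)² = 4 + 1 + 0 + 1 + 4 = 10
h = 1/5 + (1)²/10 = 0.2 + 0.1 = 0.300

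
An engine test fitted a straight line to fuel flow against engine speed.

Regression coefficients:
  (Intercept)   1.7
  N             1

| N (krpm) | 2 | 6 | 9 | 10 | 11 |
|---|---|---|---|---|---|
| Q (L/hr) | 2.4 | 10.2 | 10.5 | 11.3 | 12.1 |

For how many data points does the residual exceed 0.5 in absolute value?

3

N=2: Q̂ = 1.7 + 2 = 3.7; e = 2.4 − 3.7 = -1.3
N=6: Q̂ = 1.7 + 6 = 7.7; e = 10.2 − 7.7 = 2.5
N=9: Q̂ = 1.7 + 9 = 10.7; e = 10.5 − 10.7 = -0.2
N=10: Q̂ = 1.7 + 10 = 11.7; e = 11.3 − 11.7 = -0.4
N=11: Q̂ = 1.7 + 11 = 12.7; e = 12.1 − 12.7 = -0.6
|e| > 0.5: N=2 (|e|=1.3), N=6 (|e|=2.5), N=11 (|e|=0.6) → 3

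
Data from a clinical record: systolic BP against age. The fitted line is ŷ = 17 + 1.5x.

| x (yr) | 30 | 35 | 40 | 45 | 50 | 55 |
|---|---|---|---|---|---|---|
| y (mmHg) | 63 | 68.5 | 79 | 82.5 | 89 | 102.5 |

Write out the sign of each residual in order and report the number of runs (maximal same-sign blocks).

x=30: ŷ = 17 + 1.5·30 = 62; r = 63 − 62 = 1
x=35: ŷ = 17 + 1.5·35 = 69.5; r = 68.5 − 69.5 = -1
x=40: ŷ = 17 + 1.5·40 = 77; r = 79 − 77 = 2
x=45: ŷ = 17 + 1.5·45 = 84.5; r = 82.5 − 84.5 = -2
x=50: ŷ = 17 + 1.5·50 = 92; r = 89 − 92 = -3
x=55: ŷ = 17 + 1.5·55 = 99.5; r = 102.5 − 99.5 = 3
Signs: + − + − − +
Runs: +×1, −×1, +×1, −×2, +×1 → 5

5 runs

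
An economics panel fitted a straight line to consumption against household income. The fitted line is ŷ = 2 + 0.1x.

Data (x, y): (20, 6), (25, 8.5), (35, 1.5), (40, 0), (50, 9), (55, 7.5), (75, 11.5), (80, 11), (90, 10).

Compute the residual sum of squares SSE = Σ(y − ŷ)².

x=20: ŷ = 2 + 0.1·20 = 4; e = 6 − 4 = 2
x=25: ŷ = 2 + 0.1·25 = 4.5; e = 8.5 − 4.5 = 4
x=35: ŷ = 2 + 0.1·35 = 5.5; e = 1.5 − 5.5 = -4
x=40: ŷ = 2 + 0.1·40 = 6; e = 0 − 6 = -6
x=50: ŷ = 2 + 0.1·50 = 7; e = 9 − 7 = 2
x=55: ŷ = 2 + 0.1·55 = 7.5; e = 7.5 − 7.5 = 0
x=75: ŷ = 2 + 0.1·75 = 9.5; e = 11.5 − 9.5 = 2
x=80: ŷ = 2 + 0.1·80 = 10; e = 11 − 10 = 1
x=90: ŷ = 2 + 0.1·90 = 11; e = 10 − 11 = -1
SSE = 4 + 16 + 16 + 36 + 4 + 0 + 4 + 1 + 1 = 82

SSE = 82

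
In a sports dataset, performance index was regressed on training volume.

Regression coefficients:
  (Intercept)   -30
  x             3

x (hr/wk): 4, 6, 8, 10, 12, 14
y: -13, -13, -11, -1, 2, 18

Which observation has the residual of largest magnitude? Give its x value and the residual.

x=4: ŷ = -30 + 3·4 = -18; e = -13 − (-18) = 5
x=6: ŷ = -30 + 3·6 = -12; e = -13 − (-12) = -1
x=8: ŷ = -30 + 3·8 = -6; e = -11 − (-6) = -5
x=10: ŷ = -30 + 3·10 = 0; e = -1 − 0 = -1
x=12: ŷ = -30 + 3·12 = 6; e = 2 − 6 = -4
x=14: ŷ = -30 + 3·14 = 12; e = 18 − 12 = 6
Largest |e| is 6 at x = 14, residual 6.

x = 14, e = 6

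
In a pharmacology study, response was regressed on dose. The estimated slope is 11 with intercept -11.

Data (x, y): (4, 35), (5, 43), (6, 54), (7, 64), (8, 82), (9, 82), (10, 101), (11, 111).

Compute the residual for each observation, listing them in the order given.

x=4: ŷ = -11 + 11·4 = 33; r = 35 − 33 = 2
x=5: ŷ = -11 + 11·5 = 44; r = 43 − 44 = -1
x=6: ŷ = -11 + 11·6 = 55; r = 54 − 55 = -1
x=7: ŷ = -11 + 11·7 = 66; r = 64 − 66 = -2
x=8: ŷ = -11 + 11·8 = 77; r = 82 − 77 = 5
x=9: ŷ = -11 + 11·9 = 88; r = 82 − 88 = -6
x=10: ŷ = -11 + 11·10 = 99; r = 101 − 99 = 2
x=11: ŷ = -11 + 11·11 = 110; r = 111 − 110 = 1

2, -1, -1, -2, 5, -6, 2, 1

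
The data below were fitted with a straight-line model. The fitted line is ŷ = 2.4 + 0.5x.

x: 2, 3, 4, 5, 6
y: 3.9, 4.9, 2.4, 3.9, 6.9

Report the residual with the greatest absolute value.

e = -2

x=2: ŷ = 2.4 + 0.5·2 = 3.4; e = 3.9 − 3.4 = 0.5
x=3: ŷ = 2.4 + 0.5·3 = 3.9; e = 4.9 − 3.9 = 1
x=4: ŷ = 2.4 + 0.5·4 = 4.4; e = 2.4 − 4.4 = -2
x=5: ŷ = 2.4 + 0.5·5 = 4.9; e = 3.9 − 4.9 = -1
x=6: ŷ = 2.4 + 0.5·6 = 5.4; e = 6.9 − 5.4 = 1.5
Largest |e| is 2 at x = 4, residual -2.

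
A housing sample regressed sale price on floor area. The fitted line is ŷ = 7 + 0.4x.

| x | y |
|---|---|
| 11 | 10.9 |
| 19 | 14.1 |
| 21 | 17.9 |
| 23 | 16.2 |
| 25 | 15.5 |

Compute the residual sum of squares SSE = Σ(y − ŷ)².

x=11: ŷ = 7 + 0.4·11 = 11.4; r = 10.9 − 11.4 = -0.5
x=19: ŷ = 7 + 0.4·19 = 14.6; r = 14.1 − 14.6 = -0.5
x=21: ŷ = 7 + 0.4·21 = 15.4; r = 17.9 − 15.4 = 2.5
x=23: ŷ = 7 + 0.4·23 = 16.2; r = 16.2 − 16.2 = 0
x=25: ŷ = 7 + 0.4·25 = 17; r = 15.5 − 17 = -1.5
SSE = 0.25 + 0.25 + 6.25 + 0 + 2.25 = 9

SSE = 9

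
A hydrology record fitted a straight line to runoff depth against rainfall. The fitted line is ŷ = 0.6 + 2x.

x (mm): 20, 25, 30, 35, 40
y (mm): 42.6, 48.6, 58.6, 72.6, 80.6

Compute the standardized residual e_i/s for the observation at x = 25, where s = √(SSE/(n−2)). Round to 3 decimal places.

x=20: ŷ = 0.6 + 2·20 = 40.6; e = 42.6 − 40.6 = 2
x=25: ŷ = 0.6 + 2·25 = 50.6; e = 48.6 − 50.6 = -2
x=30: ŷ = 0.6 + 2·30 = 60.6; e = 58.6 − 60.6 = -2
x=35: ŷ = 0.6 + 2·35 = 70.6; e = 72.6 − 70.6 = 2
x=40: ŷ = 0.6 + 2·40 = 80.6; e = 80.6 − 80.6 = 0
SSE = 4 + 4 + 4 + 4 + 0 = 16
s = √(16/3) = 2.3094
e/s = -2 / 2.3094 = -0.866

-0.866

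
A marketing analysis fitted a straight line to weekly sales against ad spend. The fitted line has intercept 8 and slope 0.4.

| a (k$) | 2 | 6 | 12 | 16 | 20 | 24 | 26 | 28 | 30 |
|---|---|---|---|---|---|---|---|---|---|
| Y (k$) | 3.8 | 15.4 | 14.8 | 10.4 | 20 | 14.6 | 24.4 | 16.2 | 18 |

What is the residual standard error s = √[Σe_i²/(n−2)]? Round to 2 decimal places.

s = 4.54

a=2: ŷ = 8 + 0.4·2 = 8.8; e = 3.8 − 8.8 = -5
a=6: ŷ = 8 + 0.4·6 = 10.4; e = 15.4 − 10.4 = 5
a=12: ŷ = 8 + 0.4·12 = 12.8; e = 14.8 − 12.8 = 2
a=16: ŷ = 8 + 0.4·16 = 14.4; e = 10.4 − 14.4 = -4
a=20: ŷ = 8 + 0.4·20 = 16; e = 20 − 16 = 4
a=24: ŷ = 8 + 0.4·24 = 17.6; e = 14.6 − 17.6 = -3
a=26: ŷ = 8 + 0.4·26 = 18.4; e = 24.4 − 18.4 = 6
a=28: ŷ = 8 + 0.4·28 = 19.2; e = 16.2 − 19.2 = -3
a=30: ŷ = 8 + 0.4·30 = 20; e = 18 − 20 = -2
SSE = 25 + 25 + 4 + 16 + 16 + 9 + 36 + 9 + 4 = 144
s = √(144/7) = √20.5714 ≈ 4.54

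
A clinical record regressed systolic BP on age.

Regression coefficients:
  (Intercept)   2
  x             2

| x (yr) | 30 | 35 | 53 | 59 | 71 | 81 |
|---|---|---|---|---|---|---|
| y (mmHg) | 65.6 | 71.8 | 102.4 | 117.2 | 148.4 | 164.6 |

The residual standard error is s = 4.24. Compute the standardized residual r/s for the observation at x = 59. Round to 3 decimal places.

ŷ = 2 + 2·59 = 120
r = 117.2 − 120 = -2.8
r/s = -2.8 / 4.24 = -0.660

-0.660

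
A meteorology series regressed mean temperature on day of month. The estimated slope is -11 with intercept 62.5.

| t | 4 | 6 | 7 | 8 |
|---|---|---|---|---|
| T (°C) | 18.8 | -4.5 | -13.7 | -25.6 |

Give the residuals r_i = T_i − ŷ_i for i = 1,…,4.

t=4: ŷ = 62.5 − 11·4 = 18.5; r = 18.8 − 18.5 = 0.3
t=6: ŷ = 62.5 − 11·6 = -3.5; r = -4.5 − (-3.5) = -1
t=7: ŷ = 62.5 − 11·7 = -14.5; r = -13.7 − (-14.5) = 0.8
t=8: ŷ = 62.5 − 11·8 = -25.5; r = -25.6 − (-25.5) = -0.1

0.3, -1, 0.8, -0.1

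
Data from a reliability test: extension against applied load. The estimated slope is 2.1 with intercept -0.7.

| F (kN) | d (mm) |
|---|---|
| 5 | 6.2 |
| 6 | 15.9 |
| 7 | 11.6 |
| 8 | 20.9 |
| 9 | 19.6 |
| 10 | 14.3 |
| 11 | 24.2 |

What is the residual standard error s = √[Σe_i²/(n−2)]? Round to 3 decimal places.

F=5: ŷ = -0.7 + 2.1·5 = 9.8; e = 6.2 − 9.8 = -3.6
F=6: ŷ = -0.7 + 2.1·6 = 11.9; e = 15.9 − 11.9 = 4
F=7: ŷ = -0.7 + 2.1·7 = 14; e = 11.6 − 14 = -2.4
F=8: ŷ = -0.7 + 2.1·8 = 16.1; e = 20.9 − 16.1 = 4.8
F=9: ŷ = -0.7 + 2.1·9 = 18.2; e = 19.6 − 18.2 = 1.4
F=10: ŷ = -0.7 + 2.1·10 = 20.3; e = 14.3 − 20.3 = -6
F=11: ŷ = -0.7 + 2.1·11 = 22.4; e = 24.2 − 22.4 = 1.8
SSE = 12.96 + 16 + 5.76 + 23.04 + 1.96 + 36 + 3.24 = 98.96
s = √(98.96/5) = √19.792 ≈ 4.449

s = 4.449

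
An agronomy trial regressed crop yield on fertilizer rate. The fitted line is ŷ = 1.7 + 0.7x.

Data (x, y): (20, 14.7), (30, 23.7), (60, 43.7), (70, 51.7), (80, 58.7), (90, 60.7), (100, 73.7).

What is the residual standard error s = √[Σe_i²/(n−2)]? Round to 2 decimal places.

s = 2.19

x=20: ŷ = 1.7 + 0.7·20 = 15.7; e = 14.7 − 15.7 = -1
x=30: ŷ = 1.7 + 0.7·30 = 22.7; e = 23.7 − 22.7 = 1
x=60: ŷ = 1.7 + 0.7·60 = 43.7; e = 43.7 − 43.7 = 0
x=70: ŷ = 1.7 + 0.7·70 = 50.7; e = 51.7 − 50.7 = 1
x=80: ŷ = 1.7 + 0.7·80 = 57.7; e = 58.7 − 57.7 = 1
x=90: ŷ = 1.7 + 0.7·90 = 64.7; e = 60.7 − 64.7 = -4
x=100: ŷ = 1.7 + 0.7·100 = 71.7; e = 73.7 − 71.7 = 2
SSE = 1 + 1 + 0 + 1 + 1 + 16 + 4 = 24
s = √(24/5) = √4.8 ≈ 2.19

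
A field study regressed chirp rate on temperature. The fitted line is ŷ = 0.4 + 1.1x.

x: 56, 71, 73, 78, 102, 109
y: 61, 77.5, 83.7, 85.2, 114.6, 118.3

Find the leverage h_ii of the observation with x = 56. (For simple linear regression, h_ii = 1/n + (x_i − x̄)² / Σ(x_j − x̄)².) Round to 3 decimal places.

h = 0.488

x̄ = (56 + 71 + 73 + 78 + 102 + 109)/6 = 81.5
Σ(x − x̄)² = 650.25 + 110.25 + 72.25 + 12.25 + 420.25 + 756.25 = 2021.5
h = 1/6 + (-25.5)²/2021.5 = 0.166667 + 0.321667 = 0.488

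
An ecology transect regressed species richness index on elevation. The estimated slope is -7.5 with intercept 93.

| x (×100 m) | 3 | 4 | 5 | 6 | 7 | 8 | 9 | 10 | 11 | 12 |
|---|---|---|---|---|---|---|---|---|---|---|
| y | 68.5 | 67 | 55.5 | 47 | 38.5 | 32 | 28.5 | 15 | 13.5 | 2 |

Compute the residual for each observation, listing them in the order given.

-2, 4, 0, -1, -2, -1, 3, -3, 3, -1

x=3: ŷ = 93 − 7.5·3 = 70.5; e = 68.5 − 70.5 = -2
x=4: ŷ = 93 − 7.5·4 = 63; e = 67 − 63 = 4
x=5: ŷ = 93 − 7.5·5 = 55.5; e = 55.5 − 55.5 = 0
x=6: ŷ = 93 − 7.5·6 = 48; e = 47 − 48 = -1
x=7: ŷ = 93 − 7.5·7 = 40.5; e = 38.5 − 40.5 = -2
x=8: ŷ = 93 − 7.5·8 = 33; e = 32 − 33 = -1
x=9: ŷ = 93 − 7.5·9 = 25.5; e = 28.5 − 25.5 = 3
x=10: ŷ = 93 − 7.5·10 = 18; e = 15 − 18 = -3
x=11: ŷ = 93 − 7.5·11 = 10.5; e = 13.5 − 10.5 = 3
x=12: ŷ = 93 − 7.5·12 = 3; e = 2 − 3 = -1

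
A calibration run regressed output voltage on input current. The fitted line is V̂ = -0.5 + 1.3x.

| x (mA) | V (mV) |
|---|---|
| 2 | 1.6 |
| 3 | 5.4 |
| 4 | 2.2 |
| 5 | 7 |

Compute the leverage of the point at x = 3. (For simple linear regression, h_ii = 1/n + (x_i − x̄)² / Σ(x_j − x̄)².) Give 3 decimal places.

x̄ = (2 + 3 + 4 + 5)/4 = 3.5
Σ(x − x̄)² = 2.25 + 0.25 + 0.25 + 2.25 = 5
h = 1/4 + (-0.5)²/5 = 0.25 + 0.05 = 0.300

h = 0.300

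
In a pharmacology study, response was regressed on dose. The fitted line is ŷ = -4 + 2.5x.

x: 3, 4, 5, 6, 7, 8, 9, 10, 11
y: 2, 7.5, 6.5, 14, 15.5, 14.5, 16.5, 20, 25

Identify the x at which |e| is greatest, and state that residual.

x = 6, e = 3

x=3: ŷ = -4 + 2.5·3 = 3.5; e = 2 − 3.5 = -1.5
x=4: ŷ = -4 + 2.5·4 = 6; e = 7.5 − 6 = 1.5
x=5: ŷ = -4 + 2.5·5 = 8.5; e = 6.5 − 8.5 = -2
x=6: ŷ = -4 + 2.5·6 = 11; e = 14 − 11 = 3
x=7: ŷ = -4 + 2.5·7 = 13.5; e = 15.5 − 13.5 = 2
x=8: ŷ = -4 + 2.5·8 = 16; e = 14.5 − 16 = -1.5
x=9: ŷ = -4 + 2.5·9 = 18.5; e = 16.5 − 18.5 = -2
x=10: ŷ = -4 + 2.5·10 = 21; e = 20 − 21 = -1
x=11: ŷ = -4 + 2.5·11 = 23.5; e = 25 − 23.5 = 1.5
Largest |e| is 3 at x = 6, residual 3.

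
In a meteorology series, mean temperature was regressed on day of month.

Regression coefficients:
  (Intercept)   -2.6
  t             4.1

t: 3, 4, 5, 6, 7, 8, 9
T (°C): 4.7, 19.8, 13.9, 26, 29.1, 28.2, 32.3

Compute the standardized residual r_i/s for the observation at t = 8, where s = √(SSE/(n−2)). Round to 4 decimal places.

t=3: ŷ = -2.6 + 4.1·3 = 9.7; r = 4.7 − 9.7 = -5
t=4: ŷ = -2.6 + 4.1·4 = 13.8; r = 19.8 − 13.8 = 6
t=5: ŷ = -2.6 + 4.1·5 = 17.9; r = 13.9 − 17.9 = -4
t=6: ŷ = -2.6 + 4.1·6 = 22; r = 26 − 22 = 4
t=7: ŷ = -2.6 + 4.1·7 = 26.1; r = 29.1 − 26.1 = 3
t=8: ŷ = -2.6 + 4.1·8 = 30.2; r = 28.2 − 30.2 = -2
t=9: ŷ = -2.6 + 4.1·9 = 34.3; r = 32.3 − 34.3 = -2
SSE = 25 + 36 + 16 + 16 + 9 + 4 + 4 = 110
s = √(110/5) = 4.69042
r/s = -2 / 4.69042 = -0.4264

-0.4264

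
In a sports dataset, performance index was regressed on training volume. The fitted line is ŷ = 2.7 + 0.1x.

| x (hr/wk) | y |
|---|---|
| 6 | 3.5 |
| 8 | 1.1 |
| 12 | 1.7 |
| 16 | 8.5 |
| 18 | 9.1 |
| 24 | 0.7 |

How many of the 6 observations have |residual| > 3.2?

3

x=6: ŷ = 2.7 + 0.1·6 = 3.3; r = 3.5 − 3.3 = 0.2
x=8: ŷ = 2.7 + 0.1·8 = 3.5; r = 1.1 − 3.5 = -2.4
x=12: ŷ = 2.7 + 0.1·12 = 3.9; r = 1.7 − 3.9 = -2.2
x=16: ŷ = 2.7 + 0.1·16 = 4.3; r = 8.5 − 4.3 = 4.2
x=18: ŷ = 2.7 + 0.1·18 = 4.5; r = 9.1 − 4.5 = 4.6
x=24: ŷ = 2.7 + 0.1·24 = 5.1; r = 0.7 − 5.1 = -4.4
|r| > 3.2: x=16 (|r|=4.2), x=18 (|r|=4.6), x=24 (|r|=4.4) → 3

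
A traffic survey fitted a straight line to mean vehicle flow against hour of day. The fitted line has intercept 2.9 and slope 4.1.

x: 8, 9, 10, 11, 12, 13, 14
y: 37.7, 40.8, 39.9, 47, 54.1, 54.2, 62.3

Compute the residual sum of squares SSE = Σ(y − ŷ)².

SSE = 34

x=8: ŷ = 2.9 + 4.1·8 = 35.7; r = 37.7 − 35.7 = 2
x=9: ŷ = 2.9 + 4.1·9 = 39.8; r = 40.8 − 39.8 = 1
x=10: ŷ = 2.9 + 4.1·10 = 43.9; r = 39.9 − 43.9 = -4
x=11: ŷ = 2.9 + 4.1·11 = 48; r = 47 − 48 = -1
x=12: ŷ = 2.9 + 4.1·12 = 52.1; r = 54.1 − 52.1 = 2
x=13: ŷ = 2.9 + 4.1·13 = 56.2; r = 54.2 − 56.2 = -2
x=14: ŷ = 2.9 + 4.1·14 = 60.3; r = 62.3 − 60.3 = 2
SSE = 4 + 1 + 16 + 1 + 4 + 4 + 4 = 34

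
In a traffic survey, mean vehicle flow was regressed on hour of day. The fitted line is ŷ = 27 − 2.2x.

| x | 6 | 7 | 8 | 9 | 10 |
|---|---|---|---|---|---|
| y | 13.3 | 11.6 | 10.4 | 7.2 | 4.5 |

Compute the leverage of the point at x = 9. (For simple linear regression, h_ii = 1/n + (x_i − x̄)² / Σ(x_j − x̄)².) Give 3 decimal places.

x̄ = (6 + 7 + 8 + 9 + 10)/5 = 8
Σ(x − x̄)² = 4 + 1 + 0 + 1 + 4 = 10
h = 1/5 + (1)²/10 = 0.2 + 0.1 = 0.300

h = 0.300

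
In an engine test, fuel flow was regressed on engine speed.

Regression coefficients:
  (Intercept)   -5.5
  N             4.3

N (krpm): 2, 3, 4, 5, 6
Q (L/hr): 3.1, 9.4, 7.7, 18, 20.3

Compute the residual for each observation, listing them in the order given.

0, 2, -4, 2, 0

N=2: ŷ = -5.5 + 4.3·2 = 3.1; r = 3.1 − 3.1 = 0
N=3: ŷ = -5.5 + 4.3·3 = 7.4; r = 9.4 − 7.4 = 2
N=4: ŷ = -5.5 + 4.3·4 = 11.7; r = 7.7 − 11.7 = -4
N=5: ŷ = -5.5 + 4.3·5 = 16; r = 18 − 16 = 2
N=6: ŷ = -5.5 + 4.3·6 = 20.3; r = 20.3 − 20.3 = 0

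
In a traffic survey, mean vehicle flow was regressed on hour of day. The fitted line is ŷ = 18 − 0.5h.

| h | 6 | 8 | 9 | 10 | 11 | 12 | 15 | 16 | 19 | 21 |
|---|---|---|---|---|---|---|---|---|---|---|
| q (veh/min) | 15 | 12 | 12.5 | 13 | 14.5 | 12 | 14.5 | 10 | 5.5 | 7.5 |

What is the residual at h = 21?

e = 0

ŷ = 18 − 0.5·21 = 7.5
e = 7.5 − 7.5 = 0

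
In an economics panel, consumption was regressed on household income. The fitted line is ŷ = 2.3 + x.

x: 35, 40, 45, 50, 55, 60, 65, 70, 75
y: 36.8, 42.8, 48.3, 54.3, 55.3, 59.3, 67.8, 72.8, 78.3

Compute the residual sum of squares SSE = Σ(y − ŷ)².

x=35: ŷ = 2.3 + 35 = 37.3; r = 36.8 − 37.3 = -0.5
x=40: ŷ = 2.3 + 40 = 42.3; r = 42.8 − 42.3 = 0.5
x=45: ŷ = 2.3 + 45 = 47.3; r = 48.3 − 47.3 = 1
x=50: ŷ = 2.3 + 50 = 52.3; r = 54.3 − 52.3 = 2
x=55: ŷ = 2.3 + 55 = 57.3; r = 55.3 − 57.3 = -2
x=60: ŷ = 2.3 + 60 = 62.3; r = 59.3 − 62.3 = -3
x=65: ŷ = 2.3 + 65 = 67.3; r = 67.8 − 67.3 = 0.5
x=70: ŷ = 2.3 + 70 = 72.3; r = 72.8 − 72.3 = 0.5
x=75: ŷ = 2.3 + 75 = 77.3; r = 78.3 − 77.3 = 1
SSE = 0.25 + 0.25 + 1 + 4 + 4 + 9 + 0.25 + 0.25 + 1 = 20

SSE = 20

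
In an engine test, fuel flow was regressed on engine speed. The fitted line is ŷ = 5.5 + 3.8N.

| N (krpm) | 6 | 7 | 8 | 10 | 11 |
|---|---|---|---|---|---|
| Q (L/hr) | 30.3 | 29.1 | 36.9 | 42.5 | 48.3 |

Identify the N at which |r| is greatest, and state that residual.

N = 7, r = -3

N=6: ŷ = 5.5 + 3.8·6 = 28.3; r = 30.3 − 28.3 = 2
N=7: ŷ = 5.5 + 3.8·7 = 32.1; r = 29.1 − 32.1 = -3
N=8: ŷ = 5.5 + 3.8·8 = 35.9; r = 36.9 − 35.9 = 1
N=10: ŷ = 5.5 + 3.8·10 = 43.5; r = 42.5 − 43.5 = -1
N=11: ŷ = 5.5 + 3.8·11 = 47.3; r = 48.3 − 47.3 = 1
Largest |r| is 3 at N = 7, residual -3.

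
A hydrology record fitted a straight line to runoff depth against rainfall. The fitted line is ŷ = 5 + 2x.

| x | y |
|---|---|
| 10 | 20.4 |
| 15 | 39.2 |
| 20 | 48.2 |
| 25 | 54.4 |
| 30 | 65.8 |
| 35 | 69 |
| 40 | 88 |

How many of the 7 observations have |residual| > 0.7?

6

x=10: ŷ = 5 + 2·10 = 25; r = 20.4 − 25 = -4.6
x=15: ŷ = 5 + 2·15 = 35; r = 39.2 − 35 = 4.2
x=20: ŷ = 5 + 2·20 = 45; r = 48.2 − 45 = 3.2
x=25: ŷ = 5 + 2·25 = 55; r = 54.4 − 55 = -0.6
x=30: ŷ = 5 + 2·30 = 65; r = 65.8 − 65 = 0.8
x=35: ŷ = 5 + 2·35 = 75; r = 69 − 75 = -6
x=40: ŷ = 5 + 2·40 = 85; r = 88 − 85 = 3
|r| > 0.7: x=10 (|r|=4.6), x=15 (|r|=4.2), x=20 (|r|=3.2), x=30 (|r|=0.8), x=35 (|r|=6), x=40 (|r|=3) → 6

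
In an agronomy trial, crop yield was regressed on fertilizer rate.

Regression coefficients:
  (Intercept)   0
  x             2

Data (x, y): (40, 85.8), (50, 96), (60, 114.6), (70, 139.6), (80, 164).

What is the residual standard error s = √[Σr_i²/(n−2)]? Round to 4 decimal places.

s = 5.6261

x=40: ŷ = 2·40 = 80; r = 85.8 − 80 = 5.8
x=50: ŷ = 2·50 = 100; r = 96 − 100 = -4
x=60: ŷ = 2·60 = 120; r = 114.6 − 120 = -5.4
x=70: ŷ = 2·70 = 140; r = 139.6 − 140 = -0.4
x=80: ŷ = 2·80 = 160; r = 164 − 160 = 4
SSE = 33.64 + 16 + 29.16 + 0.16 + 16 = 94.96
s = √(94.96/3) = √31.6533 ≈ 5.6261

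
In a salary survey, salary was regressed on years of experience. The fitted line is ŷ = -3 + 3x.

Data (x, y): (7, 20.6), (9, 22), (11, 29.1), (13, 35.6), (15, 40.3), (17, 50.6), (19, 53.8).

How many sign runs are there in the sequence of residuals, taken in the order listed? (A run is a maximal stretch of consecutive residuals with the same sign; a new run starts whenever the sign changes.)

x=7: ŷ = -3 + 3·7 = 18; e = 20.6 − 18 = 2.6
x=9: ŷ = -3 + 3·9 = 24; e = 22 − 24 = -2
x=11: ŷ = -3 + 3·11 = 30; e = 29.1 − 30 = -0.9
x=13: ŷ = -3 + 3·13 = 36; e = 35.6 − 36 = -0.4
x=15: ŷ = -3 + 3·15 = 42; e = 40.3 − 42 = -1.7
x=17: ŷ = -3 + 3·17 = 48; e = 50.6 − 48 = 2.6
x=19: ŷ = -3 + 3·19 = 54; e = 53.8 − 54 = -0.2
Signs: + − − − − + −
Runs: +×1, −×4, +×1, −×1 → 4

4 runs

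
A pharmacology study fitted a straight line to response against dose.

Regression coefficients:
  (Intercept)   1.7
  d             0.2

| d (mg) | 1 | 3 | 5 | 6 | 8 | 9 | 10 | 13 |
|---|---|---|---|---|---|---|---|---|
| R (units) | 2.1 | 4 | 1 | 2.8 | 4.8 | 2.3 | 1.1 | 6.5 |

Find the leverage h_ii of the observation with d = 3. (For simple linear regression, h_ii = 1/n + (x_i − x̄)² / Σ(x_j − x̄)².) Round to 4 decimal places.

d̄ = (1 + 3 + 5 + 6 + 8 + 9 + 10 + 13)/8 = 6.875
Σ(d − d̄)² = 34.5156 + 15.0156 + 3.51562 + 0.765625 + 1.26562 + 4.51562 + 9.76562 + 37.5156 = 106.875
h = 1/8 + (-3.875)²/106.875 = 0.125 + 0.140497 = 0.2655

h = 0.2655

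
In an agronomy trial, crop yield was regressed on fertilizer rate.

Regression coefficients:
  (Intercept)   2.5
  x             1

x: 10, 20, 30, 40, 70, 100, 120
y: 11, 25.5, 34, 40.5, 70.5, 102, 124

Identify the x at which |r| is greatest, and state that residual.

x=10: ŷ = 2.5 + 10 = 12.5; r = 11 − 12.5 = -1.5
x=20: ŷ = 2.5 + 20 = 22.5; r = 25.5 − 22.5 = 3
x=30: ŷ = 2.5 + 30 = 32.5; r = 34 − 32.5 = 1.5
x=40: ŷ = 2.5 + 40 = 42.5; r = 40.5 − 42.5 = -2
x=70: ŷ = 2.5 + 70 = 72.5; r = 70.5 − 72.5 = -2
x=100: ŷ = 2.5 + 100 = 102.5; r = 102 − 102.5 = -0.5
x=120: ŷ = 2.5 + 120 = 122.5; r = 124 − 122.5 = 1.5
Largest |r| is 3 at x = 20, residual 3.

x = 20, r = 3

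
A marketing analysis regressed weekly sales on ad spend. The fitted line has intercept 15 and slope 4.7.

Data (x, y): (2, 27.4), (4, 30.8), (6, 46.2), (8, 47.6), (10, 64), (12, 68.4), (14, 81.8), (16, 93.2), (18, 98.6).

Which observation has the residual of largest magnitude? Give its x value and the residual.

x = 8, r = -5

x=2: ŷ = 15 + 4.7·2 = 24.4; r = 27.4 − 24.4 = 3
x=4: ŷ = 15 + 4.7·4 = 33.8; r = 30.8 − 33.8 = -3
x=6: ŷ = 15 + 4.7·6 = 43.2; r = 46.2 − 43.2 = 3
x=8: ŷ = 15 + 4.7·8 = 52.6; r = 47.6 − 52.6 = -5
x=10: ŷ = 15 + 4.7·10 = 62; r = 64 − 62 = 2
x=12: ŷ = 15 + 4.7·12 = 71.4; r = 68.4 − 71.4 = -3
x=14: ŷ = 15 + 4.7·14 = 80.8; r = 81.8 − 80.8 = 1
x=16: ŷ = 15 + 4.7·16 = 90.2; r = 93.2 − 90.2 = 3
x=18: ŷ = 15 + 4.7·18 = 99.6; r = 98.6 − 99.6 = -1
Largest |r| is 5 at x = 8, residual -5.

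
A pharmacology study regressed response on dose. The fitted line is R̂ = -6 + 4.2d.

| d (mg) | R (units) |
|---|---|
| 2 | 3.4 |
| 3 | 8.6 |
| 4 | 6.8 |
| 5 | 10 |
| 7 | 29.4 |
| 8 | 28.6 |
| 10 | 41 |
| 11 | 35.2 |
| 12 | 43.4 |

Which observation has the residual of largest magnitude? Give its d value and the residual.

d = 7, e = 6

d=2: R̂ = -6 + 4.2·2 = 2.4; e = 3.4 − 2.4 = 1
d=3: R̂ = -6 + 4.2·3 = 6.6; e = 8.6 − 6.6 = 2
d=4: R̂ = -6 + 4.2·4 = 10.8; e = 6.8 − 10.8 = -4
d=5: R̂ = -6 + 4.2·5 = 15; e = 10 − 15 = -5
d=7: R̂ = -6 + 4.2·7 = 23.4; e = 29.4 − 23.4 = 6
d=8: R̂ = -6 + 4.2·8 = 27.6; e = 28.6 − 27.6 = 1
d=10: R̂ = -6 + 4.2·10 = 36; e = 41 − 36 = 5
d=11: R̂ = -6 + 4.2·11 = 40.2; e = 35.2 − 40.2 = -5
d=12: R̂ = -6 + 4.2·12 = 44.4; e = 43.4 − 44.4 = -1
Largest |e| is 6 at d = 7, residual 6.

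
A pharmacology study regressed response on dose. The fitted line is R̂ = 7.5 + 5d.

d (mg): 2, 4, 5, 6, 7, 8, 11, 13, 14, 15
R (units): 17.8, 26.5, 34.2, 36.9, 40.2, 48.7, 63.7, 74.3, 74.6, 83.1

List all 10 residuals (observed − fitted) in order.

0.3, -1, 1.7, -0.6, -2.3, 1.2, 1.2, 1.8, -2.9, 0.6

d=2: R̂ = 7.5 + 5·2 = 17.5; e = 17.8 − 17.5 = 0.3
d=4: R̂ = 7.5 + 5·4 = 27.5; e = 26.5 − 27.5 = -1
d=5: R̂ = 7.5 + 5·5 = 32.5; e = 34.2 − 32.5 = 1.7
d=6: R̂ = 7.5 + 5·6 = 37.5; e = 36.9 − 37.5 = -0.6
d=7: R̂ = 7.5 + 5·7 = 42.5; e = 40.2 − 42.5 = -2.3
d=8: R̂ = 7.5 + 5·8 = 47.5; e = 48.7 − 47.5 = 1.2
d=11: R̂ = 7.5 + 5·11 = 62.5; e = 63.7 − 62.5 = 1.2
d=13: R̂ = 7.5 + 5·13 = 72.5; e = 74.3 − 72.5 = 1.8
d=14: R̂ = 7.5 + 5·14 = 77.5; e = 74.6 − 77.5 = -2.9
d=15: R̂ = 7.5 + 5·15 = 82.5; e = 83.1 − 82.5 = 0.6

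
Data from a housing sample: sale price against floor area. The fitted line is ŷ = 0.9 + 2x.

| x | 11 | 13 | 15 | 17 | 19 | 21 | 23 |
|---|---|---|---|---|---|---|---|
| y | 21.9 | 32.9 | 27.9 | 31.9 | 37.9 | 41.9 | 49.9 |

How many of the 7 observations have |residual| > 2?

4

x=11: ŷ = 0.9 + 2·11 = 22.9; r = 21.9 − 22.9 = -1
x=13: ŷ = 0.9 + 2·13 = 26.9; r = 32.9 − 26.9 = 6
x=15: ŷ = 0.9 + 2·15 = 30.9; r = 27.9 − 30.9 = -3
x=17: ŷ = 0.9 + 2·17 = 34.9; r = 31.9 − 34.9 = -3
x=19: ŷ = 0.9 + 2·19 = 38.9; r = 37.9 − 38.9 = -1
x=21: ŷ = 0.9 + 2·21 = 42.9; r = 41.9 − 42.9 = -1
x=23: ŷ = 0.9 + 2·23 = 46.9; r = 49.9 − 46.9 = 3
|r| > 2: x=13 (|r|=6), x=15 (|r|=3), x=17 (|r|=3), x=23 (|r|=3) → 4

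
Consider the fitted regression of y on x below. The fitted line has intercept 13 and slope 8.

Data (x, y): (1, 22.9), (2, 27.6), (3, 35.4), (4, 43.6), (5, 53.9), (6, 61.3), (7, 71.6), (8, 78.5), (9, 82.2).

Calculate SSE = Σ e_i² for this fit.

x=1: ŷ = 13 + 8·1 = 21; e = 22.9 − 21 = 1.9
x=2: ŷ = 13 + 8·2 = 29; e = 27.6 − 29 = -1.4
x=3: ŷ = 13 + 8·3 = 37; e = 35.4 − 37 = -1.6
x=4: ŷ = 13 + 8·4 = 45; e = 43.6 − 45 = -1.4
x=5: ŷ = 13 + 8·5 = 53; e = 53.9 − 53 = 0.9
x=6: ŷ = 13 + 8·6 = 61; e = 61.3 − 61 = 0.3
x=7: ŷ = 13 + 8·7 = 69; e = 71.6 − 69 = 2.6
x=8: ŷ = 13 + 8·8 = 77; e = 78.5 − 77 = 1.5
x=9: ŷ = 13 + 8·9 = 85; e = 82.2 − 85 = -2.8
SSE = 3.61 + 1.96 + 2.56 + 1.96 + 0.81 + 0.09 + 6.76 + 2.25 + 7.84 = 27.84

SSE = 27.84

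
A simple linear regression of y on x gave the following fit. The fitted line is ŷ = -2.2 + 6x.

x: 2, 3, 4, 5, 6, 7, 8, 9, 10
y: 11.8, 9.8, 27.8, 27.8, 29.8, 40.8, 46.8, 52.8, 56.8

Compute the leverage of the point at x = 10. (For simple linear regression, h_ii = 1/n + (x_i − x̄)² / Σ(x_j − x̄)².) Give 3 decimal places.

x̄ = (2 + 3 + 4 + 5 + 6 + 7 + 8 + 9 + 10)/9 = 6
Σ(x − x̄)² = 16 + 9 + 4 + 1 + 0 + 1 + 4 + 9 + 16 = 60
h = 1/9 + (4)²/60 = 0.111111 + 0.266667 = 0.378

h = 0.378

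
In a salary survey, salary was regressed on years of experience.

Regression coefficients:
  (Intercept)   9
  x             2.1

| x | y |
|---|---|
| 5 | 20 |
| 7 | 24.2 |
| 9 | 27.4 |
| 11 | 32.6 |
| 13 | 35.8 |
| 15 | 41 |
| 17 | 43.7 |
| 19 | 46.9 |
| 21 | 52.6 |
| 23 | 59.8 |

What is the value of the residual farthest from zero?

r = 2.5

x=5: ŷ = 9 + 2.1·5 = 19.5; r = 20 − 19.5 = 0.5
x=7: ŷ = 9 + 2.1·7 = 23.7; r = 24.2 − 23.7 = 0.5
x=9: ŷ = 9 + 2.1·9 = 27.9; r = 27.4 − 27.9 = -0.5
x=11: ŷ = 9 + 2.1·11 = 32.1; r = 32.6 − 32.1 = 0.5
x=13: ŷ = 9 + 2.1·13 = 36.3; r = 35.8 − 36.3 = -0.5
x=15: ŷ = 9 + 2.1·15 = 40.5; r = 41 − 40.5 = 0.5
x=17: ŷ = 9 + 2.1·17 = 44.7; r = 43.7 − 44.7 = -1
x=19: ŷ = 9 + 2.1·19 = 48.9; r = 46.9 − 48.9 = -2
x=21: ŷ = 9 + 2.1·21 = 53.1; r = 52.6 − 53.1 = -0.5
x=23: ŷ = 9 + 2.1·23 = 57.3; r = 59.8 − 57.3 = 2.5
Largest |r| is 2.5 at x = 23, residual 2.5.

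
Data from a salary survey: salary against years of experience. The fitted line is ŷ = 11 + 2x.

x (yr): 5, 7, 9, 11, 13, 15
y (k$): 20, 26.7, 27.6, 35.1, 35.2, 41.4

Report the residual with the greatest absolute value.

r = 2.1

x=5: ŷ = 11 + 2·5 = 21; r = 20 − 21 = -1
x=7: ŷ = 11 + 2·7 = 25; r = 26.7 − 25 = 1.7
x=9: ŷ = 11 + 2·9 = 29; r = 27.6 − 29 = -1.4
x=11: ŷ = 11 + 2·11 = 33; r = 35.1 − 33 = 2.1
x=13: ŷ = 11 + 2·13 = 37; r = 35.2 − 37 = -1.8
x=15: ŷ = 11 + 2·15 = 41; r = 41.4 − 41 = 0.4
Largest |r| is 2.1 at x = 11, residual 2.1.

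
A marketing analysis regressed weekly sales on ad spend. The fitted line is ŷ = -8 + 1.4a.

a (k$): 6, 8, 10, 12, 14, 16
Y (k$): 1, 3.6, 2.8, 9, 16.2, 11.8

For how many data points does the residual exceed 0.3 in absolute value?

5

a=6: ŷ = -8 + 1.4·6 = 0.4; r = 1 − 0.4 = 0.6
a=8: ŷ = -8 + 1.4·8 = 3.2; r = 3.6 − 3.2 = 0.4
a=10: ŷ = -8 + 1.4·10 = 6; r = 2.8 − 6 = -3.2
a=12: ŷ = -8 + 1.4·12 = 8.8; r = 9 − 8.8 = 0.2
a=14: ŷ = -8 + 1.4·14 = 11.6; r = 16.2 − 11.6 = 4.6
a=16: ŷ = -8 + 1.4·16 = 14.4; r = 11.8 − 14.4 = -2.6
|r| > 0.3: a=6 (|r|=0.6), a=8 (|r|=0.4), a=10 (|r|=3.2), a=14 (|r|=4.6), a=16 (|r|=2.6) → 5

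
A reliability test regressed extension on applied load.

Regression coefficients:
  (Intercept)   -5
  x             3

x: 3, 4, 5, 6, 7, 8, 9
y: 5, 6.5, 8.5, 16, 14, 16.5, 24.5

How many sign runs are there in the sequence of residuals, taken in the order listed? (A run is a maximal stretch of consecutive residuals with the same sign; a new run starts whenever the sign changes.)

5 runs

x=3: ŷ = -5 + 3·3 = 4; r = 5 − 4 = 1
x=4: ŷ = -5 + 3·4 = 7; r = 6.5 − 7 = -0.5
x=5: ŷ = -5 + 3·5 = 10; r = 8.5 − 10 = -1.5
x=6: ŷ = -5 + 3·6 = 13; r = 16 − 13 = 3
x=7: ŷ = -5 + 3·7 = 16; r = 14 − 16 = -2
x=8: ŷ = -5 + 3·8 = 19; r = 16.5 − 19 = -2.5
x=9: ŷ = -5 + 3·9 = 22; r = 24.5 − 22 = 2.5
Signs: + − − + − − +
Runs: +×1, −×2, +×1, −×2, +×1 → 5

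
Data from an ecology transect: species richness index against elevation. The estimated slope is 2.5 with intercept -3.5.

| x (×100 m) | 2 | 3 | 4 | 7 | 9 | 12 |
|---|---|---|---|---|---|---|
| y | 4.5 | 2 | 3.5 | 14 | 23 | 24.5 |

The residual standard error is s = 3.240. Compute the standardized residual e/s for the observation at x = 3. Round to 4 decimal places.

ŷ = -3.5 + 2.5·3 = 4
e = 2 − 4 = -2
e/s = -2 / 3.240 = -0.6173

-0.6173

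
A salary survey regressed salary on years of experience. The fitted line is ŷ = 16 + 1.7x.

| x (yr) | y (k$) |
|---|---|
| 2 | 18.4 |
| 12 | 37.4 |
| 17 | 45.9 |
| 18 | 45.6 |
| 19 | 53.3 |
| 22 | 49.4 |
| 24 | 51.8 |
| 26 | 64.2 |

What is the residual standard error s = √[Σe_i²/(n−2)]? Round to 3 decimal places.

x=2: ŷ = 16 + 1.7·2 = 19.4; e = 18.4 − 19.4 = -1
x=12: ŷ = 16 + 1.7·12 = 36.4; e = 37.4 − 36.4 = 1
x=17: ŷ = 16 + 1.7·17 = 44.9; e = 45.9 − 44.9 = 1
x=18: ŷ = 16 + 1.7·18 = 46.6; e = 45.6 − 46.6 = -1
x=19: ŷ = 16 + 1.7·19 = 48.3; e = 53.3 − 48.3 = 5
x=22: ŷ = 16 + 1.7·22 = 53.4; e = 49.4 − 53.4 = -4
x=24: ŷ = 16 + 1.7·24 = 56.8; e = 51.8 − 56.8 = -5
x=26: ŷ = 16 + 1.7·26 = 60.2; e = 64.2 − 60.2 = 4
SSE = 1 + 1 + 1 + 1 + 25 + 16 + 25 + 16 = 86
s = √(86/6) = √14.3333 ≈ 3.786

s = 3.786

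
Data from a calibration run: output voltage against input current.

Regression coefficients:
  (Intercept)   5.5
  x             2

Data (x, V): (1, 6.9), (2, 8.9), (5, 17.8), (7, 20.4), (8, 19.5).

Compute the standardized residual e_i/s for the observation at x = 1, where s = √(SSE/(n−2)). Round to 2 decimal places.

-0.32

x=1: V̂ = 5.5 + 2·1 = 7.5; e = 6.9 − 7.5 = -0.6
x=2: V̂ = 5.5 + 2·2 = 9.5; e = 8.9 − 9.5 = -0.6
x=5: V̂ = 5.5 + 2·5 = 15.5; e = 17.8 − 15.5 = 2.3
x=7: V̂ = 5.5 + 2·7 = 19.5; e = 20.4 − 19.5 = 0.9
x=8: V̂ = 5.5 + 2·8 = 21.5; e = 19.5 − 21.5 = -2
SSE = 0.36 + 0.36 + 5.29 + 0.81 + 4 = 10.82
s = √(10.82/3) = 1.89912
e/s = -0.6 / 1.89912 = -0.32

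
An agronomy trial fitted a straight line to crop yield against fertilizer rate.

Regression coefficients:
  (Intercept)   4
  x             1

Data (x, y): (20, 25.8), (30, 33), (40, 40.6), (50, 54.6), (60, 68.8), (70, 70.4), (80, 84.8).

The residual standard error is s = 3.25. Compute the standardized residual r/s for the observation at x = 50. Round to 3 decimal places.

ŷ = 4 + 50 = 54
r = 54.6 − 54 = 0.6
r/s = 0.6 / 3.25 = 0.185

0.185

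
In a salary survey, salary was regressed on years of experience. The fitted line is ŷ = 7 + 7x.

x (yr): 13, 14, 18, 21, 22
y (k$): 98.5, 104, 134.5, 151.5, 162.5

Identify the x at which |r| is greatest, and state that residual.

x=13: ŷ = 7 + 7·13 = 98; r = 98.5 − 98 = 0.5
x=14: ŷ = 7 + 7·14 = 105; r = 104 − 105 = -1
x=18: ŷ = 7 + 7·18 = 133; r = 134.5 − 133 = 1.5
x=21: ŷ = 7 + 7·21 = 154; r = 151.5 − 154 = -2.5
x=22: ŷ = 7 + 7·22 = 161; r = 162.5 − 161 = 1.5
Largest |r| is 2.5 at x = 21, residual -2.5.

x = 21, r = -2.5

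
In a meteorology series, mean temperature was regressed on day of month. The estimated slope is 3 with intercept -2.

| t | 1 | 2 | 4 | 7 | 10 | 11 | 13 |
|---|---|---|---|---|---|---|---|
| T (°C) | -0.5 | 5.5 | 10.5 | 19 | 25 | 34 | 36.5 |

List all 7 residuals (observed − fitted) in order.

-1.5, 1.5, 0.5, 0, -3, 3, -0.5

t=1: ŷ = -2 + 3·1 = 1; r = -0.5 − 1 = -1.5
t=2: ŷ = -2 + 3·2 = 4; r = 5.5 − 4 = 1.5
t=4: ŷ = -2 + 3·4 = 10; r = 10.5 − 10 = 0.5
t=7: ŷ = -2 + 3·7 = 19; r = 19 − 19 = 0
t=10: ŷ = -2 + 3·10 = 28; r = 25 − 28 = -3
t=11: ŷ = -2 + 3·11 = 31; r = 34 − 31 = 3
t=13: ŷ = -2 + 3·13 = 37; r = 36.5 − 37 = -0.5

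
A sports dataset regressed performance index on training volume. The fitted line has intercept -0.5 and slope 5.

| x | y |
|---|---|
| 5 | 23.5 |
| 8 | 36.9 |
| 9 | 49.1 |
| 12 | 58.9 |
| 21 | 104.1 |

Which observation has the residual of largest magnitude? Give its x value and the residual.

x=5: ŷ = -0.5 + 5·5 = 24.5; e = 23.5 − 24.5 = -1
x=8: ŷ = -0.5 + 5·8 = 39.5; e = 36.9 − 39.5 = -2.6
x=9: ŷ = -0.5 + 5·9 = 44.5; e = 49.1 − 44.5 = 4.6
x=12: ŷ = -0.5 + 5·12 = 59.5; e = 58.9 − 59.5 = -0.6
x=21: ŷ = -0.5 + 5·21 = 104.5; e = 104.1 − 104.5 = -0.4
Largest |e| is 4.6 at x = 9, residual 4.6.

x = 9, e = 4.6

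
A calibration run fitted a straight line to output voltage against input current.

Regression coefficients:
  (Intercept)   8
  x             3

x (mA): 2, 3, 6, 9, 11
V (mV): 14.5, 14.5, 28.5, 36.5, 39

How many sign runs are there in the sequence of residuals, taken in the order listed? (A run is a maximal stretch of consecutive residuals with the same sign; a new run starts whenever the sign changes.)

4 runs

x=2: ŷ = 8 + 3·2 = 14; e = 14.5 − 14 = 0.5
x=3: ŷ = 8 + 3·3 = 17; e = 14.5 − 17 = -2.5
x=6: ŷ = 8 + 3·6 = 26; e = 28.5 − 26 = 2.5
x=9: ŷ = 8 + 3·9 = 35; e = 36.5 − 35 = 1.5
x=11: ŷ = 8 + 3·11 = 41; e = 39 − 41 = -2
Signs: + − + + −
Runs: +×1, −×1, +×2, −×1 → 4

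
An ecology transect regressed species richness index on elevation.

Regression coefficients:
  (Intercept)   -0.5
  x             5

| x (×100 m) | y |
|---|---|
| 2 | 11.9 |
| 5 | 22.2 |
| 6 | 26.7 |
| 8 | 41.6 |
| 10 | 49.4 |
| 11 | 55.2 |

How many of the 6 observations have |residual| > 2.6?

1

x=2: ŷ = -0.5 + 5·2 = 9.5; e = 11.9 − 9.5 = 2.4
x=5: ŷ = -0.5 + 5·5 = 24.5; e = 22.2 − 24.5 = -2.3
x=6: ŷ = -0.5 + 5·6 = 29.5; e = 26.7 − 29.5 = -2.8
x=8: ŷ = -0.5 + 5·8 = 39.5; e = 41.6 − 39.5 = 2.1
x=10: ŷ = -0.5 + 5·10 = 49.5; e = 49.4 − 49.5 = -0.1
x=11: ŷ = -0.5 + 5·11 = 54.5; e = 55.2 − 54.5 = 0.7
|e| > 2.6: x=6 (|e|=2.8) → 1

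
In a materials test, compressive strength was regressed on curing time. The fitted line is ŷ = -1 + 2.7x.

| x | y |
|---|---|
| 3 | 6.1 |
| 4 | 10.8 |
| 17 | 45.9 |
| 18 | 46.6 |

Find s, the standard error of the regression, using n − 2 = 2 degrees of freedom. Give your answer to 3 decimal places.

s = 1.414

x=3: ŷ = -1 + 2.7·3 = 7.1; r = 6.1 − 7.1 = -1
x=4: ŷ = -1 + 2.7·4 = 9.8; r = 10.8 − 9.8 = 1
x=17: ŷ = -1 + 2.7·17 = 44.9; r = 45.9 − 44.9 = 1
x=18: ŷ = -1 + 2.7·18 = 47.6; r = 46.6 − 47.6 = -1
SSE = 1 + 1 + 1 + 1 = 4
s = √(4/2) = √2 ≈ 1.414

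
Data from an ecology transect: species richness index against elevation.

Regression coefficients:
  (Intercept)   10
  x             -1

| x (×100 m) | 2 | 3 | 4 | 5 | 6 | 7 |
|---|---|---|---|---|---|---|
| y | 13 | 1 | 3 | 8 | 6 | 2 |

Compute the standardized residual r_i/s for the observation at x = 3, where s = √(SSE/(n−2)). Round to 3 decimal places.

x=2: ŷ = 10 − 2 = 8; r = 13 − 8 = 5
x=3: ŷ = 10 − 3 = 7; r = 1 − 7 = -6
x=4: ŷ = 10 − 4 = 6; r = 3 − 6 = -3
x=5: ŷ = 10 − 5 = 5; r = 8 − 5 = 3
x=6: ŷ = 10 − 6 = 4; r = 6 − 4 = 2
x=7: ŷ = 10 − 7 = 3; r = 2 − 3 = -1
SSE = 25 + 36 + 9 + 9 + 4 + 1 = 84
s = √(84/4) = 4.58258
r/s = -6 / 4.58258 = -1.309

-1.309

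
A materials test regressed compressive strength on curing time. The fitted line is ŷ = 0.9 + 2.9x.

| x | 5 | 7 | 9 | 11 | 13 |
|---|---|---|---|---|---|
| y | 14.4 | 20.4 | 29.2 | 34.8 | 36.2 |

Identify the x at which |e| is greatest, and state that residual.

x = 13, e = -2.4

x=5: ŷ = 0.9 + 2.9·5 = 15.4; e = 14.4 − 15.4 = -1
x=7: ŷ = 0.9 + 2.9·7 = 21.2; e = 20.4 − 21.2 = -0.8
x=9: ŷ = 0.9 + 2.9·9 = 27; e = 29.2 − 27 = 2.2
x=11: ŷ = 0.9 + 2.9·11 = 32.8; e = 34.8 − 32.8 = 2
x=13: ŷ = 0.9 + 2.9·13 = 38.6; e = 36.2 − 38.6 = -2.4
Largest |e| is 2.4 at x = 13, residual -2.4.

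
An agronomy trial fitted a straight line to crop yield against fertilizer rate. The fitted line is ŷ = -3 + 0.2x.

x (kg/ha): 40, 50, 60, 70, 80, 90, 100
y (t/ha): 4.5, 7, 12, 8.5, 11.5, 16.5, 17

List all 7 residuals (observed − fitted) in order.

-0.5, 0, 3, -2.5, -1.5, 1.5, 0

x=40: ŷ = -3 + 0.2·40 = 5; e = 4.5 − 5 = -0.5
x=50: ŷ = -3 + 0.2·50 = 7; e = 7 − 7 = 0
x=60: ŷ = -3 + 0.2·60 = 9; e = 12 − 9 = 3
x=70: ŷ = -3 + 0.2·70 = 11; e = 8.5 − 11 = -2.5
x=80: ŷ = -3 + 0.2·80 = 13; e = 11.5 − 13 = -1.5
x=90: ŷ = -3 + 0.2·90 = 15; e = 16.5 − 15 = 1.5
x=100: ŷ = -3 + 0.2·100 = 17; e = 17 − 17 = 0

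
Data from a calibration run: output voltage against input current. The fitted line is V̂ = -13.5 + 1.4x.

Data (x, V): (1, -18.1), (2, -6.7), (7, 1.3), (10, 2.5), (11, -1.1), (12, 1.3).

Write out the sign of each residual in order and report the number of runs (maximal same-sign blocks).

3 runs

x=1: V̂ = -13.5 + 1.4·1 = -12.1; e = -18.1 − (-12.1) = -6
x=2: V̂ = -13.5 + 1.4·2 = -10.7; e = -6.7 − (-10.7) = 4
x=7: V̂ = -13.5 + 1.4·7 = -3.7; e = 1.3 − (-3.7) = 5
x=10: V̂ = -13.5 + 1.4·10 = 0.5; e = 2.5 − 0.5 = 2
x=11: V̂ = -13.5 + 1.4·11 = 1.9; e = -1.1 − 1.9 = -3
x=12: V̂ = -13.5 + 1.4·12 = 3.3; e = 1.3 − 3.3 = -2
Signs: − + + + − −
Runs: −×1, +×3, −×2 → 3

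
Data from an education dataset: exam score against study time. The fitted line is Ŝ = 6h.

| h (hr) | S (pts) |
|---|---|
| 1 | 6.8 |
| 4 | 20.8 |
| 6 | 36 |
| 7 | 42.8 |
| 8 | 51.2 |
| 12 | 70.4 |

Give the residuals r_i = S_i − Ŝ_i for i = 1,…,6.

h=1: Ŝ = 6·1 = 6; r = 6.8 − 6 = 0.8
h=4: Ŝ = 6·4 = 24; r = 20.8 − 24 = -3.2
h=6: Ŝ = 6·6 = 36; r = 36 − 36 = 0
h=7: Ŝ = 6·7 = 42; r = 42.8 − 42 = 0.8
h=8: Ŝ = 6·8 = 48; r = 51.2 − 48 = 3.2
h=12: Ŝ = 6·12 = 72; r = 70.4 − 72 = -1.6

0.8, -3.2, 0, 0.8, 3.2, -1.6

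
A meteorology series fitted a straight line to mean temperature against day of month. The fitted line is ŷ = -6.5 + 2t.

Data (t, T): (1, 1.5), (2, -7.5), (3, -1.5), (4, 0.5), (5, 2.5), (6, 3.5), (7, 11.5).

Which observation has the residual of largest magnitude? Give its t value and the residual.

t=1: ŷ = -6.5 + 2·1 = -4.5; r = 1.5 − (-4.5) = 6
t=2: ŷ = -6.5 + 2·2 = -2.5; r = -7.5 − (-2.5) = -5
t=3: ŷ = -6.5 + 2·3 = -0.5; r = -1.5 − (-0.5) = -1
t=4: ŷ = -6.5 + 2·4 = 1.5; r = 0.5 − 1.5 = -1
t=5: ŷ = -6.5 + 2·5 = 3.5; r = 2.5 − 3.5 = -1
t=6: ŷ = -6.5 + 2·6 = 5.5; r = 3.5 − 5.5 = -2
t=7: ŷ = -6.5 + 2·7 = 7.5; r = 11.5 − 7.5 = 4
Largest |r| is 6 at t = 1, residual 6.

t = 1, r = 6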